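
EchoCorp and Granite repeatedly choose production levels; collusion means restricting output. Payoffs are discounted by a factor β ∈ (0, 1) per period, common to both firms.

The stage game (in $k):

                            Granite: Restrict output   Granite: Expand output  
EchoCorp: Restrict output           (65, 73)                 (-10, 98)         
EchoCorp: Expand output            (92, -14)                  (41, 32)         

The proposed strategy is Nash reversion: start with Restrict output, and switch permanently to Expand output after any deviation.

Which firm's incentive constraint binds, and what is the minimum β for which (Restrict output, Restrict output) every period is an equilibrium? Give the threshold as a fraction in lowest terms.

EchoCorp's threshold: (92−65)/(92−41) = 9/17.
Granite's threshold: (98−73)/(98−32) = 25/66.
9/17 > 25/66, so EchoCorp binds and β* = 9/17.

EchoCorp; β ≥ 9/17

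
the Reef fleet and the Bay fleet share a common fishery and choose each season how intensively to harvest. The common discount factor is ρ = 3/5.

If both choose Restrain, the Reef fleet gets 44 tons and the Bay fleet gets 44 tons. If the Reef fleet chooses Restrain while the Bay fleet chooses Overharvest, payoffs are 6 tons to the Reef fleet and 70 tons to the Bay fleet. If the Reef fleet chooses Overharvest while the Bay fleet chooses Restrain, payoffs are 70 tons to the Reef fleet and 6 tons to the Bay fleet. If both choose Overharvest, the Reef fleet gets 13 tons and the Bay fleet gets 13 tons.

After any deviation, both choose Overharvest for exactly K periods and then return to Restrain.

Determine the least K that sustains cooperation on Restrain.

2

No profitable deviation requires (44−13)(ρ+…+ρ^K) ≥ 70−44, i.e. ρ+…+ρ^K ≥ 26/31 ≈ 0.8387.
With ρ = 3/5, the partial sums are K=1: 0.6000, K=2: 0.9600.
K = 2 is the first length at which the sum reaches 0.8387.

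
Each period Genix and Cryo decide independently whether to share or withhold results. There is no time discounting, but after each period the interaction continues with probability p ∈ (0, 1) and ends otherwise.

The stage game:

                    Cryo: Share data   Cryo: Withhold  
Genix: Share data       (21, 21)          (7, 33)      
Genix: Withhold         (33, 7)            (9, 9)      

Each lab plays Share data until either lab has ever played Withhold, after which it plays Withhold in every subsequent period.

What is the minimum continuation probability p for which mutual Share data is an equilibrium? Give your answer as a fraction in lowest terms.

Expected cooperation value is 21 + p·21 + p²·21 + … = 21/(1−p); deviation gives 33 + p·9/(1−p).
21 ≥ 33(1−p) + 9p ⇒ 24p ≥ 12 ⇒ p ≥ 12/24 = 1/2.

1/2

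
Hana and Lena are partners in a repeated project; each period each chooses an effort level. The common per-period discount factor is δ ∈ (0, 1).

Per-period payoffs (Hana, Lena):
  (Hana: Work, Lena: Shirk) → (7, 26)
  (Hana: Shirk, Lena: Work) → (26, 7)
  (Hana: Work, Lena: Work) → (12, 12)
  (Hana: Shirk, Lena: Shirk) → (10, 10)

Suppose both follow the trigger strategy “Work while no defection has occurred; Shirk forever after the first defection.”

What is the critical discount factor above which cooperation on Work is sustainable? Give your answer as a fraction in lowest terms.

7/8

Cooperation forever yields 12 each period: 12/(1−δ).
Deviating yields 26 once, then 10 forever: 26 + 10δ/(1−δ).
No profitable deviation requires 12/(1−δ) ≥ 26 + 10δ/(1−δ).
Multiplying by (1−δ): 12 ≥ 26(1−δ) + 10δ = 26 − 16δ.
So 16δ ≥ 14, i.e. δ ≥ 14/16 = 7/8.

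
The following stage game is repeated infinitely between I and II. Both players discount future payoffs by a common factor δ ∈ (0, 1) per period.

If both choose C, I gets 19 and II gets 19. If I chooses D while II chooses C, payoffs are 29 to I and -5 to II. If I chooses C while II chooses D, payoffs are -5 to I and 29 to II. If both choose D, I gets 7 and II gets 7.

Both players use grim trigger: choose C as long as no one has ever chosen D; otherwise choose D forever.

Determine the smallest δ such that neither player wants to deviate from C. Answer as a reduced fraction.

One-period gain from deviating is 29 − 19 = 10. The loss is 19 − 7 = 12 in every subsequent period, with present value 12·δ/(1−δ).
Deviation is unprofitable when 12·δ/(1−δ) ≥ 10, i.e. δ/(1−δ) ≥ 5/6.
Equivalently δ ≥ 10/(10+12) = 5/11.

5/11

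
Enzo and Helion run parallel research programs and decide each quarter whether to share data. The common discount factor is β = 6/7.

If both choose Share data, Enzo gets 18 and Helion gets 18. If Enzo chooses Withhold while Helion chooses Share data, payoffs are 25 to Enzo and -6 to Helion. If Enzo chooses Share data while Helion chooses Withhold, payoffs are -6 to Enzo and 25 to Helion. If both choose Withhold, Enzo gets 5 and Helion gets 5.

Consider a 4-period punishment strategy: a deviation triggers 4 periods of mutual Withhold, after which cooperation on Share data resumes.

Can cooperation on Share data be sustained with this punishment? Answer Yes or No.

Yes

A one-shot deviation gives 25 now, then 5 for 4 periods, then back to 18.
Gain from deviating: (25−18) today; loss: (18−5) in each of the next 4 periods.
No-deviation condition: (18−5)(β+…+β^4) ≥ 25−18, i.e. β+…+β^4 ≥ 7/13.
At β = 6/7: β+…+β^4 = 2.7613 ≥ 0.5385.
So cooperation is sustainable.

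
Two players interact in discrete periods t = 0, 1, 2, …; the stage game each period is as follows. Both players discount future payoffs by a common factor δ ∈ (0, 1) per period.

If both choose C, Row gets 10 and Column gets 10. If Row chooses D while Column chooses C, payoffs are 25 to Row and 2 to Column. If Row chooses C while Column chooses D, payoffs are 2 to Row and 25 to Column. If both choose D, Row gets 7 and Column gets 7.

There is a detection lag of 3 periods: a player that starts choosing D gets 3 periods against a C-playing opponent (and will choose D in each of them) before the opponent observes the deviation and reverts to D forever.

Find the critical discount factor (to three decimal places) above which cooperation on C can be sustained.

0.941

A deviator earns 25 for 3 periods, then 7 forever; cooperating earns 10 forever. Multiplying the IC by (1−δ):
10 ≥ 25(1−δ^3) + 7δ^3, so 18·δ^3 ≥ 15 and δ^3 ≥ 5/6.
δ ≥ (5/6)^(1/3) ≈ 0.941.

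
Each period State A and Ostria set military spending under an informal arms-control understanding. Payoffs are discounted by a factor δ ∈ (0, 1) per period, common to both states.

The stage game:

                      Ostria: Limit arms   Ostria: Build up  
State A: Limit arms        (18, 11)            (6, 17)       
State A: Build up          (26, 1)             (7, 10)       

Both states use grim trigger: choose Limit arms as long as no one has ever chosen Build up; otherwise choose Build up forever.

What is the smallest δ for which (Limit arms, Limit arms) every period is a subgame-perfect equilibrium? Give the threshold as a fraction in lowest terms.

State A's threshold: (26−18)/(26−7) = 8/19.
Ostria's threshold: (17−11)/(17−10) = 6/7.
8/19 < 6/7, so Ostria binds and δ* = 6/7.

6/7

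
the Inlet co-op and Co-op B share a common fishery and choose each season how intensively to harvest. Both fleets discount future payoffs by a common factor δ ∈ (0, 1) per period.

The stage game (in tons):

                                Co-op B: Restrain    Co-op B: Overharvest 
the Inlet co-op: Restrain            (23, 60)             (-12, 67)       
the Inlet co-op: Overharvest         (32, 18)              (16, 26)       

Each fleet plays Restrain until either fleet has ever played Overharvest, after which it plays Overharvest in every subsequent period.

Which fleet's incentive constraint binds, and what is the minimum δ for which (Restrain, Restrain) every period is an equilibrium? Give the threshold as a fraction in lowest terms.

the Inlet co-op; δ ≥ 9/16

the Inlet co-op: cooperation gives 23 each period; deviation gives 32 once then 16 forever.
  23/(1−δ) ≥ 32 + 16δ/(1−δ) ⇒ δ ≥ 9/16.
Co-op B: cooperation gives 60 each period; deviation gives 67 once then 26 forever.
  δ ≥ 7/41.
Both must hold, so the binding constraint is the Inlet co-op's: δ ≥ 9/16.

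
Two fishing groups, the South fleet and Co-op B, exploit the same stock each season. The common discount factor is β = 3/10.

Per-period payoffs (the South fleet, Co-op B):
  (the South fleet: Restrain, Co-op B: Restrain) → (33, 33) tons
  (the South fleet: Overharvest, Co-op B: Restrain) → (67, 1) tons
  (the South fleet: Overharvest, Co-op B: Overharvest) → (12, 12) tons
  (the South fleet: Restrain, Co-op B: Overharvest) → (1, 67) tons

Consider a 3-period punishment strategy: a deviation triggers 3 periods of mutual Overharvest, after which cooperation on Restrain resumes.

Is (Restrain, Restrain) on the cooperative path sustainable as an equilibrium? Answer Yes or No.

No

IC: β+…+β^3 ≥ (67−33)/(33−12) = 34/21.
At β = 3/10: partial sum = 0.4170 < 1.6190. Cooperation not sustainable.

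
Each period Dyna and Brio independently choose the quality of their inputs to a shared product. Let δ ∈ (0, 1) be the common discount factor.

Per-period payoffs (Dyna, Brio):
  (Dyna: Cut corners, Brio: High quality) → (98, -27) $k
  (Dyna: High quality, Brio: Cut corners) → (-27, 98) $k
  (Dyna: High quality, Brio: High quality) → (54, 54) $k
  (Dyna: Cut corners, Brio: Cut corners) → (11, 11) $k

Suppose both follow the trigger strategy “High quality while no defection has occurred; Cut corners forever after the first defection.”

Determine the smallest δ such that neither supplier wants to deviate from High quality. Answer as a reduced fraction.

One-period gain from deviating is 98 − 54 = 44. The loss is 54 − 11 = 43 in every subsequent period, with present value 43·δ/(1−δ).
Deviation is unprofitable when 43·δ/(1−δ) ≥ 44, i.e. δ/(1−δ) ≥ 44/43.
Equivalently δ ≥ 44/(44+43) = 44/87.

44/87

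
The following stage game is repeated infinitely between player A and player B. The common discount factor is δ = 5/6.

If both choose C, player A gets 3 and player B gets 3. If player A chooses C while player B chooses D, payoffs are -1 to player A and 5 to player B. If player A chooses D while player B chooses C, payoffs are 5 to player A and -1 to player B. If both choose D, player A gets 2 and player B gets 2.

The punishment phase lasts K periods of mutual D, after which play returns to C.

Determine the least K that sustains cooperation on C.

3

IC: δ(1−δ^K)/(1−δ) ≥ (5−3)/(3−2) = 2.
With δ = 5/6: need 1 − δ^K ≥ 2·(1−5/6)/(5/6), i.e. δ^K ≤ 0.6000.
Since (5/6)^2 = 0.6944 and (5/6)^3 = 0.5787, the smallest such K is 3.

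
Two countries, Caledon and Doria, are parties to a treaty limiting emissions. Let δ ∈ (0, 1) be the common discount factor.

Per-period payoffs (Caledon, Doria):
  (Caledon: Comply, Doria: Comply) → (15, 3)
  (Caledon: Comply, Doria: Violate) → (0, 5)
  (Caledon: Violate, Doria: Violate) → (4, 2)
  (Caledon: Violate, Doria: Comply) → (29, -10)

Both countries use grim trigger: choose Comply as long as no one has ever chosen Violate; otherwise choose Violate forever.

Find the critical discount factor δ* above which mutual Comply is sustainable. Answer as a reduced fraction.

2/3

For Caledon: deviation gain 29−15 = 14, per-period punishment loss 15−4 = 11. IC gives δ ≥ 14/25.
For Doria: gain 2, loss 1 per period, so δ ≥ 2/3.
The tighter constraint is Doria's, so cooperation needs δ ≥ 2/3.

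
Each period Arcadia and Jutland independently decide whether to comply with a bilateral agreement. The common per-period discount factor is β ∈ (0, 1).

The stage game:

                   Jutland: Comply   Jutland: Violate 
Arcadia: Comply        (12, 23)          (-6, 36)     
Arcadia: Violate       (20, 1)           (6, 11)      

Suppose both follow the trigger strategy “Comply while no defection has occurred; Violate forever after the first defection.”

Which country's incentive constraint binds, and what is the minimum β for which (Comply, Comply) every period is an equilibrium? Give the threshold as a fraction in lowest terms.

Arcadia; β ≥ 4/7

Arcadia's threshold: (20−12)/(20−6) = 4/7.
Jutland's threshold: (36−23)/(36−11) = 13/25.
4/7 > 13/25, so Arcadia binds and β* = 4/7.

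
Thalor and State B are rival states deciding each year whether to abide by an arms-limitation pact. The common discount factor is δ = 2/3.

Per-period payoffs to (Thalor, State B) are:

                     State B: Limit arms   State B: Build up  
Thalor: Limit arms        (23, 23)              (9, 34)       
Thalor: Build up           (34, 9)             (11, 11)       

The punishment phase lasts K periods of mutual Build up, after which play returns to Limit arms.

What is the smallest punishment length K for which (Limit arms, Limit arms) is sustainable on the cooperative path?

IC: δ(1−δ^K)/(1−δ) ≥ (34−23)/(23−11) = 11/12.
With δ = 2/3: need 1 − δ^K ≥ 11/12·(1−2/3)/(2/3), i.e. δ^K ≤ 0.5417.
Since (2/3)^1 = 0.6667 and (2/3)^2 = 0.4444, the smallest such K is 2.

2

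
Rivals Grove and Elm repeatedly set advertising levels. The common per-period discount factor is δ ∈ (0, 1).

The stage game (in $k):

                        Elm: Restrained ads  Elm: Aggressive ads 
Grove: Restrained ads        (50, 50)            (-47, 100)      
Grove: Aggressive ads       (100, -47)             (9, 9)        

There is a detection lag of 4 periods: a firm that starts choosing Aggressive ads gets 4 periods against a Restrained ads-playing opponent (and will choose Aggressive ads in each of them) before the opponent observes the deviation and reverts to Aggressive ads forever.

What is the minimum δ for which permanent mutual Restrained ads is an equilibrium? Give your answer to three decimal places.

Deviating for the 4 undetected periods gains 100−50 = 50 per period over cooperation, then loses 50−9 = 41 per period forever once punishment starts.
Gain: 50(1 + δ + … + δ^3); loss: 41·δ^4/(1−δ).
No profitable deviation ⇔ 50(1−δ^4) ≤ 41·δ^4, i.e. δ^4 ≥ 50/(50+41) = 50/91.
Hence δ ≥ (50/91)^(1/4) ≈ 0.861.

0.861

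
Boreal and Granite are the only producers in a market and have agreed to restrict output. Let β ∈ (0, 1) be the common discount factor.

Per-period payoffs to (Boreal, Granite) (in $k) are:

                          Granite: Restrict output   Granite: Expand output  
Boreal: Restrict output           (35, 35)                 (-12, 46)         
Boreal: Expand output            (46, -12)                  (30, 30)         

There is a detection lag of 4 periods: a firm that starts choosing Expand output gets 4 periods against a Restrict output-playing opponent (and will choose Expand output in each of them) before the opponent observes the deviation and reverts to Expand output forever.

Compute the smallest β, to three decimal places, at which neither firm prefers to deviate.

A deviator earns 46 for 4 periods, then 30 forever; cooperating earns 35 forever. Multiplying the IC by (1−β):
35 ≥ 46(1−β^4) + 30β^4, so 16·β^4 ≥ 11 and β^4 ≥ 11/16.
β ≥ (11/16)^(1/4) ≈ 0.911.

0.911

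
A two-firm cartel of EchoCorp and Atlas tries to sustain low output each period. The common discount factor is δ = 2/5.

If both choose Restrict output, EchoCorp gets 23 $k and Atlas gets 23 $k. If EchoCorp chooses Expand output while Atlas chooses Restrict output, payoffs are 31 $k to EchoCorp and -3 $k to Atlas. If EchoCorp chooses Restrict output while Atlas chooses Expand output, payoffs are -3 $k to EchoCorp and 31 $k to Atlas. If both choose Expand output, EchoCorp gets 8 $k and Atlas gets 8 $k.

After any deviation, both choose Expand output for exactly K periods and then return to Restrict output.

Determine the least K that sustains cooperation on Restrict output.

2

Need Σ_{k=1}^{K} δ^k ≥ (31−23)/(23−8) = 0.5333 at δ = 2/5.
At K = 1 the sum is 0.4000 < 0.5333; at K = 2 it is 0.5600 ≥ 0.5333.
So the minimum punishment length is K = 2.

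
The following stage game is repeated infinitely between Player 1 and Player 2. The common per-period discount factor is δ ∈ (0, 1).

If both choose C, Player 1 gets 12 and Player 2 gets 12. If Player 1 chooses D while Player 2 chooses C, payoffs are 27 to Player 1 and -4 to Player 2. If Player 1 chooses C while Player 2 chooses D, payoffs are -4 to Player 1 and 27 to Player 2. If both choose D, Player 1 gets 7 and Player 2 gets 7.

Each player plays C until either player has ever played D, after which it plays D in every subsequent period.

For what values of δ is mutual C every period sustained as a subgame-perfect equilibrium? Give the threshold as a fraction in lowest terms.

Under grim trigger the critical discount factor is (T−C)/(T−P) with T = 27, C = 12, P = 7.
δ* = (27−12)/(27−7) = 15/20 = 3/4.

3/4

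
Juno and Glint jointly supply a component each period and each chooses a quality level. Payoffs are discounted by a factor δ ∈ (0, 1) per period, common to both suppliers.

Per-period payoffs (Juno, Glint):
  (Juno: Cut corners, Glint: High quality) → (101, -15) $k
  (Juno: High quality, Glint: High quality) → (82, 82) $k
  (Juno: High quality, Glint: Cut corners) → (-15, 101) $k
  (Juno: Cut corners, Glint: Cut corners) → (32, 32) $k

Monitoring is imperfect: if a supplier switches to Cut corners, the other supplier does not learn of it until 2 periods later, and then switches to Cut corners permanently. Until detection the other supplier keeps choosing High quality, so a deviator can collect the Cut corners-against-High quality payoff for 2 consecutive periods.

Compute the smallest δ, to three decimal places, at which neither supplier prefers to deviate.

The best deviation is to choose Cut corners for all 2 undetected periods, earning 101 each, then 32 forever once detected.
Deviation value: 101(1−δ^2)/(1−δ) + 32δ^2/(1−δ); cooperation value: 82/(1−δ).
IC: 82 ≥ 101(1−δ^2) + 32δ^2 = 101 − 69δ^2.
So δ^2 ≥ 19/69, giving δ ≥ (19/69)^(1/2) ≈ 0.525.

0.525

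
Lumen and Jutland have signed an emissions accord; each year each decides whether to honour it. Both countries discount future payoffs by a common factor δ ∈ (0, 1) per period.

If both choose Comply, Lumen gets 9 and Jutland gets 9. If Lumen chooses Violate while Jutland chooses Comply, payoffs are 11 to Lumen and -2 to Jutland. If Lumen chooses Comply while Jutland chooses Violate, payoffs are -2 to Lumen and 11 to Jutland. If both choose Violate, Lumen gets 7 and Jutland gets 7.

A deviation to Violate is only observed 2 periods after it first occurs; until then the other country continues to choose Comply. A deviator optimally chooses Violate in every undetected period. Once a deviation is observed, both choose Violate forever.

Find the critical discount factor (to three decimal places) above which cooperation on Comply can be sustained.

0.707

Deviating for the 2 undetected periods gains 11−9 = 2 per period over cooperation, then loses 9−7 = 2 per period forever once punishment starts.
Gain: 2(1 + δ + … + δ^1); loss: 2·δ^2/(1−δ).
No profitable deviation ⇔ 2(1−δ^2) ≤ 2·δ^2, i.e. δ^2 ≥ 2/(2+2) = 1/2.
Hence δ ≥ (1/2)^(1/2) ≈ 0.707.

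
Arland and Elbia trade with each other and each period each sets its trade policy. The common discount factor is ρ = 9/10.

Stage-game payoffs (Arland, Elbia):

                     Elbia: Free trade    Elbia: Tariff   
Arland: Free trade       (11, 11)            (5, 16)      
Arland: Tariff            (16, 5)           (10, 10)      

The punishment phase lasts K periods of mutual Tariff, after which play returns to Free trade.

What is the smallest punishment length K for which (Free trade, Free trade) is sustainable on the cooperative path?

No profitable deviation requires (11−10)(ρ+…+ρ^K) ≥ 16−11, i.e. ρ+…+ρ^K ≥ 5 ≈ 5.0000.
With ρ = 9/10, the partial sums are K=1: 0.9000, K=2: 1.7100, …, K=6: 4.2170, K=7: 4.6953, K=8: 5.1258.
K = 8 is the first length at which the sum reaches 5.0000.

8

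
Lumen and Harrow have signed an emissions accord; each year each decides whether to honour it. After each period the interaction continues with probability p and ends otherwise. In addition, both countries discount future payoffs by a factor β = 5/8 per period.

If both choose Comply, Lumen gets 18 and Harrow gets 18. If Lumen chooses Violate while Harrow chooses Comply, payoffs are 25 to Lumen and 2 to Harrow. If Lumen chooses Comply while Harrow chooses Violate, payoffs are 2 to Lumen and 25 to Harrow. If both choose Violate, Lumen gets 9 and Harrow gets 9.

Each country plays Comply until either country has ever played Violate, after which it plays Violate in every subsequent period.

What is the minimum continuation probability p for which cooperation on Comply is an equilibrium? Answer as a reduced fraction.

7/10

With continuation probability p and discount β, the effective per-period discount factor is βp.
Grim-trigger IC: βp ≥ (25−18)/(25−9) = 7/16.
So p ≥ (7/16)/(5/8) = 7/10.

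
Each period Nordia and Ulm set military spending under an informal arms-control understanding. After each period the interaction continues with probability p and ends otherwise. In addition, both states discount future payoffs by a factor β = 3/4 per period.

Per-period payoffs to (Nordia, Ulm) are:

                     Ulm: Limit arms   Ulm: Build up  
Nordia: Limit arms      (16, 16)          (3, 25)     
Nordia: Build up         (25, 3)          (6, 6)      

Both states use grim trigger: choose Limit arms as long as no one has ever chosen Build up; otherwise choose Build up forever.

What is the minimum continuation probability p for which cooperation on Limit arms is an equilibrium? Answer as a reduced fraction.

With continuation probability p and discount β, the effective per-period discount factor is βp.
Grim-trigger IC: βp ≥ (25−16)/(25−6) = 9/19.
So p ≥ (9/19)/(3/4) = 12/19.

12/19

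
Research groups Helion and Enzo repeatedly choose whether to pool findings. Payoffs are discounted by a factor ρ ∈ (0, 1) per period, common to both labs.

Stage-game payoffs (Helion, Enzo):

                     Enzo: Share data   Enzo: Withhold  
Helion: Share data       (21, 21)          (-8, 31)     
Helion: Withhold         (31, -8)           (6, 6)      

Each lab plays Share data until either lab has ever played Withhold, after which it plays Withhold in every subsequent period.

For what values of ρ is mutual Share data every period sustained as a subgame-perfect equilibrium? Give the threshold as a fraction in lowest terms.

21/(1−ρ) ≥ 31 + 6ρ/(1−ρ)
21 ≥ 31 − 25ρ
ρ ≥ 10/25 = 2/5.

2/5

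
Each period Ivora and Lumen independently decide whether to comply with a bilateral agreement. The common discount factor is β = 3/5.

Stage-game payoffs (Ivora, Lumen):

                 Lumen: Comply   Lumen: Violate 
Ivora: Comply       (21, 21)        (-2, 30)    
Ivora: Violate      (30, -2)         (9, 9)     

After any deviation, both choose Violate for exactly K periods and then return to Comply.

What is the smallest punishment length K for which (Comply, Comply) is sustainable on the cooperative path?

2

IC: β(1−β^K)/(1−β) ≥ (30−21)/(21−9) = 3/4.
With β = 3/5: need 1 − β^K ≥ 3/4·(1−3/5)/(3/5), i.e. β^K ≤ 0.5000.
Since (3/5)^1 = 0.6000 and (3/5)^2 = 0.3600, the smallest such K is 2.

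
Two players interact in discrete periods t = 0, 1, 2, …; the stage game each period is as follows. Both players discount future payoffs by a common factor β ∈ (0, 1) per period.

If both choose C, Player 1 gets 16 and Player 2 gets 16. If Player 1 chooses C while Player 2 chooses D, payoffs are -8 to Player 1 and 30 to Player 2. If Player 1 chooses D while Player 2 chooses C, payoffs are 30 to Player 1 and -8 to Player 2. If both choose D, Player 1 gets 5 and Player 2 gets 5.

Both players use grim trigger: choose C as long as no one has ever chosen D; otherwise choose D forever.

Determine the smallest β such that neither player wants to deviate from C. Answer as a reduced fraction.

Under grim trigger the critical discount factor is (T−C)/(T−P) with T = 30, C = 16, P = 5.
β* = (30−16)/(30−5) = 14/25.

14/25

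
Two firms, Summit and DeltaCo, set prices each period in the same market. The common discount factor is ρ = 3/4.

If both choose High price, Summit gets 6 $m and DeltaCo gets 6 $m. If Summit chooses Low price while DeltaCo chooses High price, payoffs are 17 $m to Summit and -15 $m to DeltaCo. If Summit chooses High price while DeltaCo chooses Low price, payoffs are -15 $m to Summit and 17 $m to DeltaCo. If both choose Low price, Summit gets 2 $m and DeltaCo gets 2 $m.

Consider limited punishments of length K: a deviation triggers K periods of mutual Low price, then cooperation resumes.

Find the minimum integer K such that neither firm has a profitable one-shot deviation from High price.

IC: ρ(1−ρ^K)/(1−ρ) ≥ (17−6)/(6−2) = 11/4.
With ρ = 3/4: need 1 − ρ^K ≥ 11/4·(1−3/4)/(3/4), i.e. ρ^K ≤ 0.0833.
Since (3/4)^8 = 0.1001 and (3/4)^9 = 0.0751, the smallest such K is 9.

9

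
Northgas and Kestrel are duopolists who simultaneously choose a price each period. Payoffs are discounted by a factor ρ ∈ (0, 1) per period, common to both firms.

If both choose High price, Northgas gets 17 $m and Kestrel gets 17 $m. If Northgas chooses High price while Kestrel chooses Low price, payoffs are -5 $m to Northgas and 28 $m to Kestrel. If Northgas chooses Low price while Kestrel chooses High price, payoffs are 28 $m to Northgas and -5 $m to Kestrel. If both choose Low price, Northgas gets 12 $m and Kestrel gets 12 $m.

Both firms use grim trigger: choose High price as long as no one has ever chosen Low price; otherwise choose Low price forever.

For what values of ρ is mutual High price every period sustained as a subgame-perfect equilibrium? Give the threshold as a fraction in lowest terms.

Under grim trigger the critical discount factor is (T−C)/(T−P) with T = 28, C = 17, P = 12.
ρ* = (28−17)/(28−12) = 11/16.

11/16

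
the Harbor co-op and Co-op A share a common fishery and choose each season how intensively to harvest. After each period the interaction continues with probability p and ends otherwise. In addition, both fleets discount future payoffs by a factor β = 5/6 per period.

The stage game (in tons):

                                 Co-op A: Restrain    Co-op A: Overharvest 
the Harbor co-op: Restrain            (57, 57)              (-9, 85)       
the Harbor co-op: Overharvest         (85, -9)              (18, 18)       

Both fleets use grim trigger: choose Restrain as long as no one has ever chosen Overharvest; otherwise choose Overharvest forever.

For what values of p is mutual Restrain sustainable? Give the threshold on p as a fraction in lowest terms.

With continuation probability p and discount β, the effective per-period discount factor is βp.
Grim-trigger IC: βp ≥ (85−57)/(85−18) = 28/67.
So p ≥ (28/67)/(5/6) = 168/335.

168/335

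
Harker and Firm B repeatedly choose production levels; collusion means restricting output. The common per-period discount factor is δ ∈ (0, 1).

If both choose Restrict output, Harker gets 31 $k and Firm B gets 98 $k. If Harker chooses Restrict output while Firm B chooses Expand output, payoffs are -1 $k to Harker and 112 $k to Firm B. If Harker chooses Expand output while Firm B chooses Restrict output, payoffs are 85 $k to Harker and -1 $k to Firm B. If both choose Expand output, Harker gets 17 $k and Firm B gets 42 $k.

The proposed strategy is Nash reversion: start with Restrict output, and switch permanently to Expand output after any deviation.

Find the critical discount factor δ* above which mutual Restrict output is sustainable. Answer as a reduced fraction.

27/34

Harker's threshold: (85−31)/(85−17) = 27/34.
Firm B's threshold: (112−98)/(112−42) = 1/5.
27/34 > 1/5, so Harker binds and δ* = 27/34.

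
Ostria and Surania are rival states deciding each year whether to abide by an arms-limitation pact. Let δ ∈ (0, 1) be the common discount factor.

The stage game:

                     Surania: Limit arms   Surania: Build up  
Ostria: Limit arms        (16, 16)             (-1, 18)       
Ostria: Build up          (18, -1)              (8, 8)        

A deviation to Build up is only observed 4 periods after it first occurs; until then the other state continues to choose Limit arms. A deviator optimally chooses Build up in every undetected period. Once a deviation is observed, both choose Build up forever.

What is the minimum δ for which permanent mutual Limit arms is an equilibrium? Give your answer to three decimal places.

The best deviation is to choose Build up for all 4 undetected periods, earning 18 each, then 8 forever once detected.
Deviation value: 18(1−δ^4)/(1−δ) + 8δ^4/(1−δ); cooperation value: 16/(1−δ).
IC: 16 ≥ 18(1−δ^4) + 8δ^4 = 18 − 10δ^4.
So δ^4 ≥ 2/10 = 1/5, giving δ ≥ (1/5)^(1/4) ≈ 0.669.

0.669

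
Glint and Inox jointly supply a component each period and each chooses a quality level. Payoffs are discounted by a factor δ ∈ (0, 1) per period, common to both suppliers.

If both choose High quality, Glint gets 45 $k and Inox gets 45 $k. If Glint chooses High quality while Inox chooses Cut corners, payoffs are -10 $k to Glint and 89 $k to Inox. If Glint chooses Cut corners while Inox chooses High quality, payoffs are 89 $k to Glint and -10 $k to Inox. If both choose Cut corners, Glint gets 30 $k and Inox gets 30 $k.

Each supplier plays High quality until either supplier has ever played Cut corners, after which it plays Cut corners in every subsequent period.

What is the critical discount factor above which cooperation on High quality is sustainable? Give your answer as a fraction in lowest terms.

44/59

45/(1−δ) ≥ 89 + 30δ/(1−δ)
45 ≥ 89 − 59δ
δ ≥ 44/59.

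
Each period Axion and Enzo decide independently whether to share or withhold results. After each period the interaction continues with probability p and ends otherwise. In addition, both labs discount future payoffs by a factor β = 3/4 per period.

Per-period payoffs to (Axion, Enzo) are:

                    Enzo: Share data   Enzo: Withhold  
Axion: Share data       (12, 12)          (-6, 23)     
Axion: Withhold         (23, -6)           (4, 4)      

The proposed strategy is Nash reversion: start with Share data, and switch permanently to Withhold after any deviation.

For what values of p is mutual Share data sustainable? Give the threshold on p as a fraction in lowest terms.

With continuation probability p and discount β, the effective per-period discount factor is βp.
Grim-trigger IC: βp ≥ (23−12)/(23−4) = 11/19.
So p ≥ (11/19)/(3/4) = 44/57.

44/57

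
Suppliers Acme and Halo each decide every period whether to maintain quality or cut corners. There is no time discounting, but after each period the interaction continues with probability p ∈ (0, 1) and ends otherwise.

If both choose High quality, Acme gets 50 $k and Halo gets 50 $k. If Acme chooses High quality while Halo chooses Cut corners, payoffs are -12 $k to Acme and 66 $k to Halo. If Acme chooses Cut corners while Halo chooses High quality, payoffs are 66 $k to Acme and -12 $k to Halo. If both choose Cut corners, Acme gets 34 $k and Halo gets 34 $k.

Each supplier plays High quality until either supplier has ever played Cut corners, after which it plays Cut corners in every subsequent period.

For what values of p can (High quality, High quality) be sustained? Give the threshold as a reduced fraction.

1/2

Expected cooperation value is 50 + p·50 + p²·50 + … = 50/(1−p); deviation gives 66 + p·34/(1−p).
50 ≥ 66(1−p) + 34p ⇒ 32p ≥ 16 ⇒ p ≥ 16/32 = 1/2.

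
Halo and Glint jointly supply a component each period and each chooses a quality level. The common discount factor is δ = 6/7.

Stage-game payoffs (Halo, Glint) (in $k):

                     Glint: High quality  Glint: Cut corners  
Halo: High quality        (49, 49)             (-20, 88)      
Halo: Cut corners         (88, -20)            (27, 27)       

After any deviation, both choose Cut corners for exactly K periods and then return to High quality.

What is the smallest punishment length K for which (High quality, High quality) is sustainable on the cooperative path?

Need Σ_{k=1}^{K} δ^k ≥ (88−49)/(49−27) = 1.7727 at δ = 6/7.
At K = 2 the sum is 1.5918 < 1.7727; at K = 3 it is 2.2216 ≥ 1.7727.
So the minimum punishment length is K = 3.

3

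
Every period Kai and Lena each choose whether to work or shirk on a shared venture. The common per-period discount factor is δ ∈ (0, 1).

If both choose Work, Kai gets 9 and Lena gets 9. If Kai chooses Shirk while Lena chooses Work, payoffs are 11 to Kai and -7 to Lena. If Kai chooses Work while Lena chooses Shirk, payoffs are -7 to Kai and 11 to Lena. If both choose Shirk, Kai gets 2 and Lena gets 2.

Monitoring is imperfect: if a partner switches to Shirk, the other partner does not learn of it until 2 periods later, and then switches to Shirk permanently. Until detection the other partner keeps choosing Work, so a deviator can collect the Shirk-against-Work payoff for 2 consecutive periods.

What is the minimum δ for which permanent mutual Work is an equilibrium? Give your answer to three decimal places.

A deviator earns 11 for 2 periods, then 2 forever; cooperating earns 9 forever. Multiplying the IC by (1−δ):
9 ≥ 11(1−δ^2) + 2δ^2, so 9·δ^2 ≥ 2 and δ^2 ≥ 2/9.
δ ≥ (2/9)^(1/2) ≈ 0.471.

0.471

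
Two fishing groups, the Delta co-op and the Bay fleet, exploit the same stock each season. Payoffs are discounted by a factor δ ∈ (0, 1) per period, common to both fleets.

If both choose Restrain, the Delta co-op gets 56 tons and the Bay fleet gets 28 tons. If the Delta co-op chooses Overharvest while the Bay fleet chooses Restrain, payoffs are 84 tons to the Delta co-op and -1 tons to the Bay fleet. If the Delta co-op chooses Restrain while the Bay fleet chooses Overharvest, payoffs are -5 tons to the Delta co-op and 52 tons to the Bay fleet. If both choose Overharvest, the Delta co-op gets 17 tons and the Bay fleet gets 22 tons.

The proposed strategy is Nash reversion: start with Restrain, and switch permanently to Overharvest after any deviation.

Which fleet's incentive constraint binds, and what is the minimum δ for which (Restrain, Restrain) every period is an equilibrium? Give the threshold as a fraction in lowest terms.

the Delta co-op's threshold: (84−56)/(84−17) = 28/67.
the Bay fleet's threshold: (52−28)/(52−22) = 4/5.
28/67 < 4/5, so the Bay fleet binds and δ* = 4/5.

the Bay fleet; δ ≥ 4/5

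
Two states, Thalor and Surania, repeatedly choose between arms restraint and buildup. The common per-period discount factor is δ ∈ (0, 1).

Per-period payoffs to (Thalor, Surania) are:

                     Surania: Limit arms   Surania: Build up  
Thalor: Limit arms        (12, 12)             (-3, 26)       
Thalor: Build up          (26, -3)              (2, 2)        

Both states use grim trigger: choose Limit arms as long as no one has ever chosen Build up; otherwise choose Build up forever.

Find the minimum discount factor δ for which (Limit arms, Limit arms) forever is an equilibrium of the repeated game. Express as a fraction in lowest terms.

7/12

Under grim trigger the critical discount factor is (T−C)/(T−P) with T = 26, C = 12, P = 2.
δ* = (26−12)/(26−2) = 14/24 = 7/12.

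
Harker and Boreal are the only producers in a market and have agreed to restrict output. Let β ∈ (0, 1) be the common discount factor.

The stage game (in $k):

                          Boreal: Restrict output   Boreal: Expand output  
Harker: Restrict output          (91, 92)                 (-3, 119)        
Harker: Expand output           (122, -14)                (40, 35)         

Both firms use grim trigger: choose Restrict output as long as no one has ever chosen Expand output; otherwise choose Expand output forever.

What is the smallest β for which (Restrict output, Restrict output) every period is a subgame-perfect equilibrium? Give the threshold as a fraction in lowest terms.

31/82

Harker's threshold: (122−91)/(122−40) = 31/82.
Boreal's threshold: (119−92)/(119−35) = 9/28.
31/82 > 9/28, so Harker binds and β* = 31/82.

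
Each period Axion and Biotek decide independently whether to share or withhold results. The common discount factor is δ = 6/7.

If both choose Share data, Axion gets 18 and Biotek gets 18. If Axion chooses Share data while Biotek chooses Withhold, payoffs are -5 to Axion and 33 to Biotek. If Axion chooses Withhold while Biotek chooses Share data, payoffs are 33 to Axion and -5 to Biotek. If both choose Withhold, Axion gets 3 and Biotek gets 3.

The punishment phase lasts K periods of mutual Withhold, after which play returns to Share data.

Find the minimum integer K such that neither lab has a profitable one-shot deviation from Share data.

IC: δ(1−δ^K)/(1−δ) ≥ (33−18)/(18−3) = 1.
With δ = 6/7: need 1 − δ^K ≥ 1·(1−6/7)/(6/7), i.e. δ^K ≤ 0.8333.
Since (6/7)^1 = 0.8571 and (6/7)^2 = 0.7347, the smallest such K is 2.

2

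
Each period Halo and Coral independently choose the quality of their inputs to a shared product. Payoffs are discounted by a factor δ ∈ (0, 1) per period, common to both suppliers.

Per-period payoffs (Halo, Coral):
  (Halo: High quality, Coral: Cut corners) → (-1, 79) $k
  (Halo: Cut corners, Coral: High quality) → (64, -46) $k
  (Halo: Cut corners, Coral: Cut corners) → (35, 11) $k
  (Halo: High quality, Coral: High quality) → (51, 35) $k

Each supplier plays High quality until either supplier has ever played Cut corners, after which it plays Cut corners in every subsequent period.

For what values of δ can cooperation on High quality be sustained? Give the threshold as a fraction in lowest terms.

Halo: cooperation gives 51 each period; deviation gives 64 once then 35 forever.
  51/(1−δ) ≥ 64 + 35δ/(1−δ) ⇒ δ ≥ 13/29.
Coral: cooperation gives 35 each period; deviation gives 79 once then 11 forever.
  δ ≥ 44/68 = 11/17.
Both must hold, so the binding constraint is Coral's: δ ≥ 11/17.

11/17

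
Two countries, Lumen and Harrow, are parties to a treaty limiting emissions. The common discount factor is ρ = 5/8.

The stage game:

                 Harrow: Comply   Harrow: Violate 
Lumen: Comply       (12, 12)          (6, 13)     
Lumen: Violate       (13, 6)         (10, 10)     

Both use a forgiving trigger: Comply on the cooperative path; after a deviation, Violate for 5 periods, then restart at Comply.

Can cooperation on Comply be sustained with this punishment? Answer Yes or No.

Yes

A one-shot deviation gives 13 now, then 10 for 5 periods, then back to 12.
Gain from deviating: (13−12) today; loss: (12−10) in each of the next 5 periods.
No-deviation condition: (12−10)(ρ+…+ρ^5) ≥ 13−12, i.e. ρ+…+ρ^5 ≥ 1/2.
At ρ = 5/8: ρ+…+ρ^5 = 1.5077 ≥ 0.5000.
So cooperation is sustainable.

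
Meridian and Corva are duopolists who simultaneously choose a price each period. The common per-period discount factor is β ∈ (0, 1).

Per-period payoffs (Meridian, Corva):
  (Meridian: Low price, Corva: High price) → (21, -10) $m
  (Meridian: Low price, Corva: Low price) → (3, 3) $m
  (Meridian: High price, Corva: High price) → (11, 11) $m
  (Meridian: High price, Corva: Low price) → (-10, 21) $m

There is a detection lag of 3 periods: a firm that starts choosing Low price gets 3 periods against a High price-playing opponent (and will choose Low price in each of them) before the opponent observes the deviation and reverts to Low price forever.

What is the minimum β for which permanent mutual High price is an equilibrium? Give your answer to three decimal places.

0.822

Deviating for the 3 undetected periods gains 21−11 = 10 per period over cooperation, then loses 11−3 = 8 per period forever once punishment starts.
Gain: 10(1 + β + … + β^2); loss: 8·β^3/(1−β).
No profitable deviation ⇔ 10(1−β^3) ≤ 8·β^3, i.e. β^3 ≥ 10/(10+8) = 5/9.
Hence β ≥ (5/9)^(1/3) ≈ 0.822.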